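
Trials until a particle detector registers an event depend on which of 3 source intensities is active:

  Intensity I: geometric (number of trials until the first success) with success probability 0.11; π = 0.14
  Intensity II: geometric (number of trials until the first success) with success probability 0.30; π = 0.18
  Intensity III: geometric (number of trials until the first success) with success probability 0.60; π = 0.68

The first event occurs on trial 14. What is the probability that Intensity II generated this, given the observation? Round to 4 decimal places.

0.1338

The responsibility of component k is π_k f_k(x) divided by Σ_j π_j f_j(x).
Component likelihoods at x = 14:
  f_I = 0.11·(1−0.11)^13 = 0.11·0.219821 = 0.0241804
  f_II = 0.30·(1−0.30)^13 = 0.30·0.0096889 = 0.00290667
  f_III = 0.60·(1−0.60)^13 = 0.60·6.71089e-06 = 4.02653e-06
Multiply by the mixture weights:
  π_I·f_I = 0.14 × 0.0241804 = 0.00338525
  π_II·f_II = 0.18 × 0.00290667 = 0.000523201
  π_III·f_III = 0.68 × 4.02653e-06 = 2.73804e-06
Normaliser: 0.00338525 + 0.000523201 + 2.73804e-06 = 0.00391119
So the posterior for Intensity II is 0.000523201 / 0.00391119 ≈ 0.1338.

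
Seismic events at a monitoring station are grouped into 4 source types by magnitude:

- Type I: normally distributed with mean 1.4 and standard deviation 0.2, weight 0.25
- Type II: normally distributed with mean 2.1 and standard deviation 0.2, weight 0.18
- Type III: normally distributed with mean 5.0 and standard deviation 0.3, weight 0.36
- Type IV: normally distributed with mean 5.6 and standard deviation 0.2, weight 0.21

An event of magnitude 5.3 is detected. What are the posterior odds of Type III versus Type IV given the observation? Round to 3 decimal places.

2.135

Only the two components matter; the odds are (P(Z=i) f_i(x)) / (P(Z=j) f_j(x)).
Normal densities:
  L_I = (1/(0.2·√(2π)))·exp(−(5.3−1.4)²/(2·0.2²)) = 1.994711·exp(-190.12500) = 5.36589e-83
  L_II = (1/(0.2·√(2π)))·exp(−(5.3−2.1)²/(2·0.2²)) = 1.994711·exp(-128.00000) = 5.13082e-56
  L_III = (1/(0.3·√(2π)))·exp(−(5.3−5.0)²/(2·0.3²)) = 1.329808·exp(-0.50000) = 0.806569
  L_IV = (1/(0.2·√(2π)))·exp(−(5.3−5.6)²/(2·0.2²)) = 1.994711·exp(-1.12500) = 0.647588
Posterior odds = (P(Z=III)·L_III) / (P(Z=IV)·L_IV) = (0.36·0.806569) / (0.21·0.647588) = 0.290365 / 0.135993 ≈ 2.135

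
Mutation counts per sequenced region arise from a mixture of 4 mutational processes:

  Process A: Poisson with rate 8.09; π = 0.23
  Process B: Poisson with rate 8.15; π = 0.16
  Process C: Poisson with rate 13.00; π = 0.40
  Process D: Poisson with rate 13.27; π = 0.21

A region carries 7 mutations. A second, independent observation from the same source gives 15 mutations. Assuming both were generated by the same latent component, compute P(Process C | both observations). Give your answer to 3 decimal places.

0.496

Posterior ∝ prior × likelihood, so P(k | x) ∝ π_k f_k(x); normalise over all components.
Since both observations come from the same component, the likelihood for component k is f_k(x₁)·f_k(x₂).
  f_A = [e^(−8.09)·8.09^7/7! = 0.137964] × [0.00975632] = 0.00134602
  f_B = [e^(−8.15)·8.15^7/7! = 0.136827] × [0.0102651] = 0.00140455
  f_C = [e^(−13.00)·13.00^7/7! = 0.0281413] × [0.0884754] = 0.00248981
  f_D = [e^(−13.27)·13.27^7/7! = 0.0248072] × [0.0919341] = 0.00228063
Unnormalised posteriors:
  π_A·f_A = 0.23 × 0.00134602 = 0.000309585
  π_B·f_B = 0.16 × 0.00140455 = 0.000224728
  π_C·f_C = 0.40 × 0.00248981 = 0.000995926
  π_D·f_D = 0.21 × 0.00228063 = 0.000478932
Evidence: 0.000309585 + 0.000224728 + 0.000995926 + 0.000478932 = 0.00200917
Responsibility of Process C: 0.000995926 / 0.00200917 ≈ 0.496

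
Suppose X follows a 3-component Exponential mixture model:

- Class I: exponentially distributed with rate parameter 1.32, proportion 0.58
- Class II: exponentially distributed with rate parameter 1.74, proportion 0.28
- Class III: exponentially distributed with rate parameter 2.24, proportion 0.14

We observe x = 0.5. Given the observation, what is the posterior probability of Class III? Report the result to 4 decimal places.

The responsibility of component k is π_k f_k(x) divided by Σ_j π_j f_j(x).
Exponential densities:
  p_I = 1.32·e^(−1.32·0.5) = 1.32·e^(−0.6600) = 0.682244
  p_II = 1.74·e^(−1.74·0.5) = 1.74·e^(−0.8700) = 0.728976
  p_III = 2.24·e^(−2.24·0.5) = 2.24·e^(−1.1200) = 0.730867
Multiply by the mixture weights:
  π_I·p_I = 0.58 × 0.682244 = 0.395701
  π_II·p_II = 0.28 × 0.728976 = 0.204113
  π_III·p_III = 0.14 × 0.730867 = 0.102321
Sum: 0.395701 + 0.204113 + 0.102321 = 0.702136
P(Class III | 0.5) ≈ 0.1457

0.1457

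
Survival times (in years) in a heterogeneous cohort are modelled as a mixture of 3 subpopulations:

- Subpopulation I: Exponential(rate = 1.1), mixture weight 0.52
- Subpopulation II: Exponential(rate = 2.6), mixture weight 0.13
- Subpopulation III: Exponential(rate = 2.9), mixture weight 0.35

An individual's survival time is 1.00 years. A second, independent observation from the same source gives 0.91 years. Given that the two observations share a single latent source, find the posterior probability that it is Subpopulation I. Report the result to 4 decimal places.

0.8131

P(component k | x) = w_k·f_k(x) / marginal(x), where marginal(x) = Σ_j w_j·f_j(x).
Since both observations come from the same component, the likelihood for component k is f_k(x₁)·f_k(x₂).
  p_I = [0.366158] × [0.404263] = 0.148024
  p_II = [0.193111] × [0.244024] = 0.0471238
  p_III = [0.159567] × [0.207155] = 0.0330551
Prior × likelihood for each component:
  w_I·p_I = 0.52 × 0.148024 = 0.0769726
  w_II·p_II = 0.13 × 0.0471238 = 0.00612609
  w_III·p_III = 0.35 × 0.0330551 = 0.0115693
Marginal: 0.0769726 + 0.00612609 + 0.0115693 = 0.094668
P(Subpopulation I | x₁, x₂) = 0.0769726 / 0.094668 ≈ 0.8131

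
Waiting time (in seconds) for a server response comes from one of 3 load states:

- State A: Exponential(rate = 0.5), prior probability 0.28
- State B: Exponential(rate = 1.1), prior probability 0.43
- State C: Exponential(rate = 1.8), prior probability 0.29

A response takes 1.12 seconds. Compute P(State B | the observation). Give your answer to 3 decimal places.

Posterior ∝ prior × likelihood, so P(k | x) ∝ π_k f_k(x); normalise over all components.
Component likelihoods at x = 1.12 seconds:
  p_A = 0.5·e^(−0.5·1.12) = 0.5·e^(−0.5600) = 0.285605
  p_B = 1.1·e^(−1.1·1.12) = 1.1·e^(−1.2320) = 0.320879
  p_C = 1.8·e^(−1.8·1.12) = 1.8·e^(−2.0160) = 0.239737
Unnormalised posteriors:
  π_A·p_A = 0.28 × 0.285605 = 0.0799693
  π_B·p_B = 0.43 × 0.320879 = 0.137978
  π_C·p_C = 0.29 × 0.239737 = 0.0695237
Normaliser: 0.0799693 + 0.137978 + 0.0695237 = 0.287471
So the posterior for State B is 0.137978 / 0.287471 ≈ 0.480.

0.480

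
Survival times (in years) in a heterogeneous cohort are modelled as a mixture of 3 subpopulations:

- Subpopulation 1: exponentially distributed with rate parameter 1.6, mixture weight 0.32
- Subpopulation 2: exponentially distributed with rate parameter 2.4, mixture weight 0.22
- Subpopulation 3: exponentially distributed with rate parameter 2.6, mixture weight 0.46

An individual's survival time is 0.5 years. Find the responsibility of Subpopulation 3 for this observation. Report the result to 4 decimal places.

0.4558

P(component k | x) = π_k·f_k(x) / marginal(x), where marginal(x) = Σ_j π_j·f_j(x).
Component likelihoods at x = 0.5 years:
  L_1 = 1.6·e^(−1.6·0.5) = 1.6·e^(−0.8000) = 0.718926
  L_2 = 2.4·e^(−2.4·0.5) = 2.4·e^(−1.2000) = 0.722866
  L_3 = 2.6·e^(−2.6·0.5) = 2.6·e^(−1.3000) = 0.708583
Multiply by the mixture weights:
  π_1·L_1 = 0.32 × 0.718926 = 0.230056
  π_2·L_2 = 0.22 × 0.722866 = 0.159031
  π_3·L_3 = 0.46 × 0.708583 = 0.325948
Evidence: 0.230056 + 0.159031 + 0.325948 = 0.715035
Responsibility of Subpopulation 3: 0.325948 / 0.715035 ≈ 0.4558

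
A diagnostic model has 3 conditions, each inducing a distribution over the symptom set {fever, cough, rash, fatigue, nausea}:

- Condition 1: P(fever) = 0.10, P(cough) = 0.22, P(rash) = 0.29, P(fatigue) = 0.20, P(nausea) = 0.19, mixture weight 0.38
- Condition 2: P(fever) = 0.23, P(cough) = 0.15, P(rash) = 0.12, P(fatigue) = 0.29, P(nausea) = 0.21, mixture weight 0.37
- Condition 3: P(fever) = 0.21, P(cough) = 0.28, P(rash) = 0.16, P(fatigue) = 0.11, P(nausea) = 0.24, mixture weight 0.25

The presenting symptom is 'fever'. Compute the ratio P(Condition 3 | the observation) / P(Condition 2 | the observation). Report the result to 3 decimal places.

Since P(k|x) ∝ P(Z=k) f_k(x), the posterior odds are P(Z=i) f_i(x) / (P(Z=j) f_j(x)).
Evaluate each component's likelihood at the observed value:
  p_1 = 0.1
  p_2 = 0.23
  p_3 = 0.21
Posterior odds = (P(Z=3)·p_3) / (P(Z=2)·p_2) = (0.25·0.21) / (0.37·0.23) = 0.0525 / 0.0851 ≈ 0.617

0.617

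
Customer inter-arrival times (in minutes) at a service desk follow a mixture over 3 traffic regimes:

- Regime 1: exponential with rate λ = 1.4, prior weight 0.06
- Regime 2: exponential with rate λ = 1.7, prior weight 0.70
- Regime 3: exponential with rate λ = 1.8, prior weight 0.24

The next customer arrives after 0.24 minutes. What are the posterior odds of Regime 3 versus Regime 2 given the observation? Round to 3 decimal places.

Posterior odds = (P(Z=i) f_i(x)) / (P(Z=j) f_j(x)); the normalising sum cancels.
Exponential densities:
  f_1 = 1.4·e^(−1.4·0.24) = 1.4·e^(−0.3360) = 1.00047
  f_2 = 1.7·e^(−1.7·0.24) = 1.7·e^(−0.4080) = 1.13046
  f_3 = 1.8·e^(−1.8·0.24) = 1.8·e^(−0.4320) = 1.16858
Odds = (0.24/0.70) × (1.16858/1.13046) = 0.342857 × 1.03371 ≈ 0.354

0.354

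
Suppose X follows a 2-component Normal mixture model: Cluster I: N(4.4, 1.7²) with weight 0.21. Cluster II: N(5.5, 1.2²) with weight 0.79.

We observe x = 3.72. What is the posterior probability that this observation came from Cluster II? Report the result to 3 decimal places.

0.658

Posterior ∝ prior × likelihood, so P(k | x) ∝ w_k f_k(x); normalise over all components.
Evaluate each component's likelihood at the observed value:
  p_I = (1/(1.7·√(2π)))·exp(−(3.72−4.4)²/(2·1.7²)) = 0.234672·exp(-0.08000) = 0.216629
  p_II = (1/(1.2·√(2π)))·exp(−(3.72−5.5)²/(2·1.2²)) = 0.332452·exp(-1.10014) = 0.110648
Prior × likelihood for each component:
  w_I·p_I = 0.21 × 0.216629 = 0.0454922
  w_II·p_II = 0.79 × 0.110648 = 0.0874121
Denominator: 0.0454922 + 0.0874121 = 0.132904
Responsibility of Cluster II: 0.0874121 / 0.132904 ≈ 0.658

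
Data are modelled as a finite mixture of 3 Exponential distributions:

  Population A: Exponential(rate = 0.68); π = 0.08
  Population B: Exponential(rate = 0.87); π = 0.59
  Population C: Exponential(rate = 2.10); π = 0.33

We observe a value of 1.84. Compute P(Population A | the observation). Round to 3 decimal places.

The responsibility of component k is w_k f_k(x) divided by Σ_j w_j f_j(x).
Exponential densities:
  f_A = 0.19459
  f_B = 0.17551
  f_C = 0.0440662
Multiply by the mixture weights:
  w_A·f_A = 0.08 × 0.19459 = 0.0155672
  w_B·f_B = 0.59 × 0.17551 = 0.103551
  w_C·f_C = 0.33 × 0.0440662 = 0.0145418
Denominator: 0.0155672 + 0.103551 + 0.0145418 = 0.13366
Responsibility of Population A: 0.0155672 / 0.13366 ≈ 0.116

0.116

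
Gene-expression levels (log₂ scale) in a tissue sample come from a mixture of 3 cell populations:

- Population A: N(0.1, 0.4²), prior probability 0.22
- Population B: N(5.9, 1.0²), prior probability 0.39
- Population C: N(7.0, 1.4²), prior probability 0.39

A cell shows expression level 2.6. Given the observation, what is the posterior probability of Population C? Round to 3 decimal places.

0.542

Apply Bayes' rule: the posterior for each component is proportional to its prior times its likelihood at x.
Evaluate each component's likelihood at the observed value:
  L_A = (1/(0.4·√(2π)))·exp(−(2.6−0.1)²/(2·0.4²)) = 0.997356·exp(-19.53125) = 3.285e-09
  L_B = (1/(1.0·√(2π)))·exp(−(2.6−5.9)²/(2·1.0²)) = 0.398942·exp(-5.44500) = 0.00172257
  L_C = (1/(1.4·√(2π)))·exp(−(2.6−7.0)²/(2·1.4²)) = 0.284959·exp(-4.93878) = 0.00204126
Multiply by the mixture weights:
  P(Z=A)·L_A = 0.22 × 3.285e-09 = 7.22701e-10
  P(Z=B)·L_B = 0.39 × 0.00172257 = 0.000671802
  P(Z=C)·L_C = 0.39 × 0.00204126 = 0.000796093
Normaliser: 7.22701e-10 + 0.000671802 + 0.000796093 = 0.0014679
So the posterior for Population C is 0.000796093 / 0.0014679 ≈ 0.542.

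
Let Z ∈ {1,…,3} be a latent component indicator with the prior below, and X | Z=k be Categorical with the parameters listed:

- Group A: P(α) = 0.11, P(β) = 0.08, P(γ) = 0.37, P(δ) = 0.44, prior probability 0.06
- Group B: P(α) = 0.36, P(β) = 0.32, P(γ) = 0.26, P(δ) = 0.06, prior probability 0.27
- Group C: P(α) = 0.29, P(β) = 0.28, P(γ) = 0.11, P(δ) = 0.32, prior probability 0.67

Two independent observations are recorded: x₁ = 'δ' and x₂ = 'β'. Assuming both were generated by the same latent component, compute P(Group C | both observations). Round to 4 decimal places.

0.8916

P(component k | x) = π_k·f_k(x) / marginal(x), where marginal(x) = Σ_j π_j·f_j(x).
Since both observations come from the same component, the likelihood for component k is f_k(x₁)·f_k(x₂).
  p_A = [P(δ | comp) = 0.44] × [0.08] = 0.0352
  p_B = [P(δ | comp) = 0.06] × [0.32] = 0.0192
  p_C = [P(δ | comp) = 0.32] × [0.28] = 0.0896
Unnormalised posteriors:
  π_A·p_A = 0.06 × 0.0352 = 0.002112
  π_B·p_B = 0.27 × 0.0192 = 0.005184
  π_C·p_C = 0.67 × 0.0896 = 0.060032
Evidence: 0.002112 + 0.005184 + 0.060032 = 0.067328
P(Group C | data) = 0.060032 / 0.067328 ≈ 0.8916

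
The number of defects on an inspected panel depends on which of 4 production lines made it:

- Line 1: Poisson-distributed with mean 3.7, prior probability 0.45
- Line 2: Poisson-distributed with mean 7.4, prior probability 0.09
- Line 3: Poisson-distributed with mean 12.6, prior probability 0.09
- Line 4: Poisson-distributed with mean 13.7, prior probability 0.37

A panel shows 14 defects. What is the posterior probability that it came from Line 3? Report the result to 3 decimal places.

0.181

The responsibility of component k is P(Z=k) f_k(x) divided by Σ_j P(Z=j) f_j(x).
Poisson probabilities:
  p_1 = 2.5558e-05
  p_2 = 0.0103528
  p_3 = 0.0983261
  p_4 = 0.105644
Weight by the priors:
  P(Z=1)·p_1 = 0.45 × 2.5558e-05 = 1.15011e-05
  P(Z=2)·p_2 = 0.09 × 0.0103528 = 0.000931749
  P(Z=3)·p_3 = 0.09 × 0.0983261 = 0.00884935
  P(Z=4)·p_4 = 0.37 × 0.105644 = 0.0390883
Normaliser: 1.15011e-05 + 0.000931749 + 0.00884935 + 0.0390883 = 0.0488809
P(Line 3 | x) ≈ 0.181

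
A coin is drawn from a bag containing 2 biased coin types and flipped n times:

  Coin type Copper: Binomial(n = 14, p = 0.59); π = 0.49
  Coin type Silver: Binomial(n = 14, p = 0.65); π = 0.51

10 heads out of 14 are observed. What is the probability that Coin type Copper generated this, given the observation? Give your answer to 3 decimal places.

The responsibility of component k is π_k f_k(x) divided by Σ_j π_j f_j(x).
Binomial probabilities:
  L_Copper = 0.144574
  L_Silver = 0.202227
Prior × likelihood for each component:
  π_Copper·L_Copper = 0.49 × 0.144574 = 0.0708412
  π_Silver·L_Silver = 0.51 × 0.202227 = 0.103136
Normaliser: 0.0708412 + 0.103136 = 0.173977
P(Coin type Copper | data) ≈ 0.407

0.407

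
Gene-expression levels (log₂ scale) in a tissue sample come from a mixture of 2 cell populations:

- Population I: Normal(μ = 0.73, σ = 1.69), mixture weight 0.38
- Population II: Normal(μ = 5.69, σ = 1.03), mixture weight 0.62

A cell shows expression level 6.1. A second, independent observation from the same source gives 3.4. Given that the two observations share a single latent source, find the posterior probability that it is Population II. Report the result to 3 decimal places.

0.995

By Bayes' theorem, P(k | x) = P(Z=k) f_k(x) / Σ_j P(Z=j) f_j(x).
Since both observations come from the same component, the likelihood for component k is f_k(x₁)·f_k(x₂).
  L_I = [(1/(1.69·√(2π)))·exp(−(6.1−0.73)²/(2·1.69²)) = 0.236061·exp(-5.04830) = 0.00151556] × [0.067767] = 0.000102705
  L_II = [(1/(1.03·√(2π)))·exp(−(6.1−5.69)²/(2·1.03²)) = 0.387323·exp(-0.07923) = 0.357821] × [0.0327114] = 0.0117048
Multiply by the mixture weights:
  P(Z=I)·L_I = 0.38 × 0.000102705 = 3.9028e-05
  P(Z=II)·L_II = 0.62 × 0.0117048 = 0.007257
Marginal: 3.9028e-05 + 0.007257 = 0.00729602
Responsibility of Population II: 0.007257 / 0.00729602 ≈ 0.995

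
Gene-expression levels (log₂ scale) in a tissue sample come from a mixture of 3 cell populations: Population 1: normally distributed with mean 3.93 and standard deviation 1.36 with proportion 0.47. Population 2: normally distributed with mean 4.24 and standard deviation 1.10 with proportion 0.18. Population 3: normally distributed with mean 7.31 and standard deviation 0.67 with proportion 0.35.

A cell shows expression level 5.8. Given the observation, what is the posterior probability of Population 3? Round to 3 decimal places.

P(component k | x) = P(Z=k)·f_k(x) / marginal(x), where marginal(x) = Σ_j P(Z=j)·f_j(x).
Normal densities:
  f_1 = (1/(1.36·√(2π)))·exp(−(5.8−3.93)²/(2·1.36²)) = 0.293340·exp(-0.94531) = 0.11398
  f_2 = (1/(1.10·√(2π)))·exp(−(5.8−4.24)²/(2·1.10²)) = 0.362675·exp(-1.00562) = 0.132673
  f_3 = (1/(0.67·√(2π)))·exp(−(5.8−7.31)²/(2·0.67²)) = 0.595436·exp(-2.53965) = 0.0469762
Multiply by the mixture weights:
  P(Z=1)·f_1 = 0.47 × 0.11398 = 0.0535704
  P(Z=2)·f_2 = 0.18 × 0.132673 = 0.0238811
  P(Z=3)·f_3 = 0.35 × 0.0469762 = 0.0164417
Normaliser: 0.0535704 + 0.0238811 + 0.0164417 = 0.0938932
Responsibility of Population 3: 0.0164417 / 0.0938932 ≈ 0.175

0.175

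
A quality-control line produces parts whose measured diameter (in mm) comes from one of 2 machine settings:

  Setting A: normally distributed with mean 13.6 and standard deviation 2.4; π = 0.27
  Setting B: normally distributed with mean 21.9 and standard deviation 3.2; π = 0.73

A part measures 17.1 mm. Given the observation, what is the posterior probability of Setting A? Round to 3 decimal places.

By Bayes' theorem, P(k | x) = π_k f_k(x) / Σ_j π_j f_j(x).
Normal densities:
  L_A = 0.0573963
  L_B = 0.0404742
Multiply by the mixture weights:
  π_A·L_A = 0.27 × 0.0573963 = 0.015497
  π_B·L_B = 0.73 × 0.0404742 = 0.0295462
Evidence: 0.015497 + 0.0295462 = 0.0450432
P(Setting A | data) = 0.015497 / 0.0450432 ≈ 0.344

0.344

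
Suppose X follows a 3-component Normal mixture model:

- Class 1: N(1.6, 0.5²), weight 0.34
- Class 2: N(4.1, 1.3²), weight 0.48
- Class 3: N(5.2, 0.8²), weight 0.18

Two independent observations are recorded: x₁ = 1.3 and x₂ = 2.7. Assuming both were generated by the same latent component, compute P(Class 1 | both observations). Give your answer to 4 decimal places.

Apply Bayes' rule: the posterior for each component is proportional to its prior times its likelihood at x.
Since both observations come from the same component, the likelihood for component k is f_k(x₁)·f_k(x₂).
  f_1 = [0.666449] × [0.0709492] = 0.047284
  f_2 = [0.0301723] × [0.171841] = 0.00518485
  f_3 = [3.44493e-06] × [0.00377782] = 1.30143e-08
Prior × likelihood for each component:
  π_1·f_1 = 0.34 × 0.047284 = 0.0160766
  π_2·f_2 = 0.48 × 0.00518485 = 0.00248873
  π_3·f_3 = 0.18 × 1.30143e-08 = 2.34258e-09
Evidence: 0.0160766 + 0.00248873 + 2.34258e-09 = 0.0185653
P(Class 1 | x₁,x₂) = 0.0160766 / 0.0185653 ≈ 0.8659

0.8659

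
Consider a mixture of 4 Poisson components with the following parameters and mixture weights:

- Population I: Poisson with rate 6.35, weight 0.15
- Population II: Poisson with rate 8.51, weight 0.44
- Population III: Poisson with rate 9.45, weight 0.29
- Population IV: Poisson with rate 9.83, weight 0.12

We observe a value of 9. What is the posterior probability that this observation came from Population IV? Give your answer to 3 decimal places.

By Bayes' theorem, P(k | x) = w_k f_k(x) / Σ_j w_j f_j(x).
Component likelihoods at x = 9:
  p_I = e^(−6.35)·6.35^9/9! = 0.0808036
  p_II = e^(−8.51)·8.51^9/9! = 0.129944
  p_III = e^(−9.45)·9.45^9/9! = 0.130329
  p_IV = e^(−9.83)·9.83^9/9! = 0.127088
Unnormalised posteriors:
  w_I·p_I = 0.15 × 0.0808036 = 0.0121205
  w_II·p_II = 0.44 × 0.129944 = 0.0571755
  w_III·p_III = 0.29 × 0.130329 = 0.0377954
  w_IV·p_IV = 0.12 × 0.127088 = 0.0152505
Sum: 0.0121205 + 0.0571755 + 0.0377954 + 0.0152505 = 0.122342
P(Population IV | data) ≈ 0.125

0.125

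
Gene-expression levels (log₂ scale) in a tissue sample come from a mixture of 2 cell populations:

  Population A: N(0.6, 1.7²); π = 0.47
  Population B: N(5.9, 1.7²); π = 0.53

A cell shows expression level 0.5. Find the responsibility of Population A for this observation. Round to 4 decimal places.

0.9928

By Bayes' theorem, P(k | x) = P(Z=k) f_k(x) / Σ_j P(Z=j) f_j(x).
Normal densities:
  p_A = 0.234266
  p_B = 0.00151166
Multiply by the mixture weights:
  P(Z=A)·p_A = 0.47 × 0.234266 = 0.110105
  P(Z=B)·p_B = 0.53 × 0.00151166 = 0.000801178
Marginal: 0.110105 + 0.000801178 = 0.110906
P(Population A | 0.5) = 0.110105 / 0.110906 ≈ 0.9928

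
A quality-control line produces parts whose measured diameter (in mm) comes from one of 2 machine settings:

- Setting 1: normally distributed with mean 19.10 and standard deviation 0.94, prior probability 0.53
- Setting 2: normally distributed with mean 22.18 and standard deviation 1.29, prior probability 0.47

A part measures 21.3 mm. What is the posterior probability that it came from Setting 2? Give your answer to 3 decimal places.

0.888

Apply Bayes' rule: the posterior for each component is proportional to its prior times its likelihood at x.
Component likelihoods at x = 21.3 mm:
  L_1 = (1/(0.94·√(2π)))·exp(−(21.3−19.10)²/(2·0.94²)) = 0.424407·exp(-2.73880) = 0.0274371
  L_2 = (1/(1.29·√(2π)))·exp(−(21.3−22.18)²/(2·1.29²)) = 0.309258·exp(-0.23268) = 0.245058
Unnormalised posteriors:
  π_1·L_1 = 0.53 × 0.0274371 = 0.0145417
  π_2·L_2 = 0.47 × 0.245058 = 0.115177
Normaliser: 0.0145417 + 0.115177 = 0.129719
Responsibility of Setting 2: 0.115177 / 0.129719 ≈ 0.888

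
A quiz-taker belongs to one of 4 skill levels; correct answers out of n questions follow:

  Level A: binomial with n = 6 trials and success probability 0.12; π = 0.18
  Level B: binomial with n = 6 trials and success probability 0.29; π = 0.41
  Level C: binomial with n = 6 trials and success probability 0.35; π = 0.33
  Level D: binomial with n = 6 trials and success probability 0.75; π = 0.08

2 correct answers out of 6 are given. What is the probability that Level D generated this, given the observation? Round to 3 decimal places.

0.010

By Bayes' theorem, P(k | x) = π_k f_k(x) / Σ_j π_j f_j(x).
Evaluate each component's likelihood at the observed value:
  L_A = C(6,2)·0.12^2·0.88^4 = 15·0.0144·0.599695 = 0.129534
  L_B = C(6,2)·0.29^2·0.71^4 = 15·0.0841·0.254117 = 0.320568
  L_C = C(6,2)·0.35^2·0.65^4 = 15·0.1225·0.178506 = 0.328005
  L_D = C(6,2)·0.75^2·0.25^4 = 15·0.5625·0.00390625 = 0.032959
Weight by the priors:
  π_A·L_A = 0.18 × 0.129534 = 0.0233162
  π_B·L_B = 0.41 × 0.320568 = 0.131433
  π_C·L_C = 0.33 × 0.328005 = 0.108242
  π_D·L_D = 0.08 × 0.032959 = 0.00263672
Evidence: 0.0233162 + 0.131433 + 0.108242 + 0.00263672 = 0.265628
P(Level D | the observation) = 0.00263672 / 0.265628 ≈ 0.010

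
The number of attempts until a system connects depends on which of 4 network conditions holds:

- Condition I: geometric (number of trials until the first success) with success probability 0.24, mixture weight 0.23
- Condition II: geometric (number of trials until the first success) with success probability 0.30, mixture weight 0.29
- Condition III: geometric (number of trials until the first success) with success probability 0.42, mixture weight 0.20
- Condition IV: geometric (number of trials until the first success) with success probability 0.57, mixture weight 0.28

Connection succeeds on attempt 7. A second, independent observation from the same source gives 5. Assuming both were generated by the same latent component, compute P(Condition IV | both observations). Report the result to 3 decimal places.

By Bayes' theorem, P(k | x) = w_k f_k(x) / Σ_j w_j f_j(x).
Since both observations come from the same component, the likelihood for component k is f_k(x₁)·f_k(x₂).
  p_I = [0.046248] × [0.0800692] = 0.00370304
  p_II = [0.0352947] × [0.07203] = 0.00254228
  p_III = [0.0159889] × [0.0475293] = 0.000759939
  p_IV = [0.00360318] × [0.0194872] = 7.02157e-05
Prior × likelihood for each component:
  w_I·p_I = 0.23 × 0.00370304 = 0.000851699
  w_II·p_II = 0.29 × 0.00254228 = 0.00073726
  w_III·p_III = 0.20 × 0.000759939 = 0.000151988
  w_IV·p_IV = 0.28 × 7.02157e-05 = 1.96604e-05
Denominator: 0.000851699 + 0.00073726 + 0.000151988 + 1.96604e-05 = 0.00176061
P(Condition IV | x₁, x₂) = 1.96604e-05 / 0.00176061 ≈ 0.011

0.011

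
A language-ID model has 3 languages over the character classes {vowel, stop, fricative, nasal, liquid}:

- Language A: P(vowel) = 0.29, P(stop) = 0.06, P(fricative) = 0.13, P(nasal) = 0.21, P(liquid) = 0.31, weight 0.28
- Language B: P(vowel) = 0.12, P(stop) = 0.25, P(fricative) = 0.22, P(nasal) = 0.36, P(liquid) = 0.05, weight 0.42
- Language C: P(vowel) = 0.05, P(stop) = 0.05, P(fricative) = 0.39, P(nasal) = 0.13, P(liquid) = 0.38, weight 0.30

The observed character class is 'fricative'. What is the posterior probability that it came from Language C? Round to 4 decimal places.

0.4760

The responsibility of component k is π_k f_k(x) divided by Σ_j π_j f_j(x).
Evaluate each component's likelihood at the observed value:
  L_A = P(fricative | comp) = 0.13
  L_B = P(fricative | comp) = 0.22
  L_C = P(fricative | comp) = 0.39
Prior × likelihood for each component:
  π_A·L_A = 0.28 × 0.13 = 0.0364
  π_B·L_B = 0.42 × 0.22 = 0.0924
  π_C·L_C = 0.30 × 0.39 = 0.117
Sum: 0.0364 + 0.0924 + 0.117 = 0.2458
P(Language C | data) ≈ 0.4760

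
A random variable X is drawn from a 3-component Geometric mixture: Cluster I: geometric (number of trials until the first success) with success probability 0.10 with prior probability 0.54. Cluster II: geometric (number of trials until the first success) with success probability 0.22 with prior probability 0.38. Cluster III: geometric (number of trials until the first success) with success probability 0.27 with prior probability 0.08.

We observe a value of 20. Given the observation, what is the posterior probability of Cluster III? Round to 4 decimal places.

0.0068

Posterior ∝ prior × likelihood, so P(k | x) ∝ π_k f_k(x); normalise over all components.
Evaluate each component's likelihood at the observed value:
  p_I = 0.10·(1−0.10)^19 = 0.10·0.135085 = 0.0135085
  p_II = 0.22·(1−0.22)^19 = 0.22·0.00890835 = 0.00195984
  p_III = 0.27·(1−0.27)^19 = 0.27·0.00253008 = 0.000683122
Prior × likelihood for each component:
  π_I·p_I = 0.54 × 0.0135085 = 0.0072946
  π_II·p_II = 0.38 × 0.00195984 = 0.000744738
  π_III·p_III = 0.08 × 0.000683122 = 5.46497e-05
Evidence: 0.0072946 + 0.000744738 + 5.46497e-05 = 0.00809399
Responsibility of Cluster III: 5.46497e-05 / 0.00809399 ≈ 0.0068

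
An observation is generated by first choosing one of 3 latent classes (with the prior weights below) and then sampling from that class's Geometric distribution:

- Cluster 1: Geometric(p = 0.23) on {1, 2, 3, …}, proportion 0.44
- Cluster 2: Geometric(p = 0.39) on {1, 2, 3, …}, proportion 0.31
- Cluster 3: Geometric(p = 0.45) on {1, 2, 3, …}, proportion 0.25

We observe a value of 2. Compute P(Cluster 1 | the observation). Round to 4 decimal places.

Posterior ∝ prior × likelihood, so P(k | x) ∝ π_k f_k(x); normalise over all components.
Evaluate each component's likelihood at the observed value:
  f_1 = 0.23·(1−0.23)^1 = 0.23·0.77 = 0.1771
  f_2 = 0.39·(1−0.39)^1 = 0.39·0.61 = 0.2379
  f_3 = 0.45·(1−0.45)^1 = 0.45·0.55 = 0.2475
Unnormalised posteriors:
  π_1·f_1 = 0.44 × 0.1771 = 0.077924
  π_2·f_2 = 0.31 × 0.2379 = 0.073749
  π_3·f_3 = 0.25 × 0.2475 = 0.061875
Evidence: 0.077924 + 0.073749 + 0.061875 = 0.213548
P(Cluster 1 | x) ≈ 0.3649

0.3649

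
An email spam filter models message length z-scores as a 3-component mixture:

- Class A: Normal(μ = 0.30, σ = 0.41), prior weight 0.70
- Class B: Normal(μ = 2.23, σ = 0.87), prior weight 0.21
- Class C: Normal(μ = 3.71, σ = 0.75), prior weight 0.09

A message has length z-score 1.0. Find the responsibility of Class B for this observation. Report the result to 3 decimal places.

By Bayes' theorem, P(k | x) = w_k f_k(x) / Σ_j w_j f_j(x).
Normal densities:
  p_A = (1/(0.41·√(2π)))·exp(−(1.0−0.30)²/(2·0.41²)) = 0.973030·exp(-1.45747) = 0.226546
  p_B = (1/(0.87·√(2π)))·exp(−(1.0−2.23)²/(2·0.87²)) = 0.458554·exp(-0.99941) = 0.168793
  p_C = (1/(0.75·√(2π)))·exp(−(1.0−3.71)²/(2·0.75²)) = 0.531923·exp(-6.52809) = 0.000777563
Prior × likelihood for each component:
  w_A·p_A = 0.70 × 0.226546 = 0.158582
  w_B·p_B = 0.21 × 0.168793 = 0.0354465
  w_C·p_C = 0.09 × 0.000777563 = 6.99807e-05
Normaliser: 0.158582 + 0.0354465 + 6.99807e-05 = 0.194099
P(Class B | the observation) = 0.0354465 / 0.194099 ≈ 0.183

0.183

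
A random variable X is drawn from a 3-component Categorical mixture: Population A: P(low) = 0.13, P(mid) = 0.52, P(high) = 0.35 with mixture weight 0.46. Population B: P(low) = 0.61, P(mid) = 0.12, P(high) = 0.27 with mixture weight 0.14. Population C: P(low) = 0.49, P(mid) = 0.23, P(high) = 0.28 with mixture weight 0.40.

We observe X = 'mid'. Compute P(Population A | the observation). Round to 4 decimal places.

0.6874

Apply Bayes' rule: the posterior for each component is proportional to its prior times its likelihood at x.
Component likelihoods at x = 'mid':
  L_A = P(mid | comp) = 0.52
  L_B = P(mid | comp) = 0.12
  L_C = P(mid | comp) = 0.23
Weight by the priors:
  P(Z=A)·L_A = 0.46 × 0.52 = 0.2392
  P(Z=B)·L_B = 0.14 × 0.12 = 0.0168
  P(Z=C)·L_C = 0.40 × 0.23 = 0.092
Denominator: 0.2392 + 0.0168 + 0.092 = 0.348
P(Population A | data) ≈ 0.6874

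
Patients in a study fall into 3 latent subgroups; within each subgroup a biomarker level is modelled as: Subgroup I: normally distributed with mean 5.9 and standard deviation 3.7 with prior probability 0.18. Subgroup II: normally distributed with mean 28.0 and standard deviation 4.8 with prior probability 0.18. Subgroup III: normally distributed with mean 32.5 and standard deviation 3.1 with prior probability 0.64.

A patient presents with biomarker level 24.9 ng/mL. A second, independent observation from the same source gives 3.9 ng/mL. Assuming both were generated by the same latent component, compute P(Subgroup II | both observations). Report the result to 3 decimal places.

Posterior ∝ prior × likelihood, so P(k | x) ∝ π_k f_k(x); normalise over all components.
Since both observations come from the same component, the likelihood for component k is f_k(x₁)·f_k(x₂).
  L_I = [2.02591e-07] × [0.0931668] = 1.88747e-08
  L_II = [0.0674678] × [2.79032e-07] = 1.88257e-08
  L_III = [0.0063739] × [4.23596e-20] = 2.69996e-22
Unnormalised posteriors:
  π_I·L_I = 0.18 × 1.88747e-08 = 3.39745e-09
  π_II·L_II = 0.18 × 1.88257e-08 = 3.38863e-09
  π_III·L_III = 0.64 × 2.69996e-22 = 1.72797e-22
Sum: 3.39745e-09 + 3.38863e-09 + 1.72797e-22 = 6.78608e-09
P(Subgroup II | x) ≈ 0.499

0.499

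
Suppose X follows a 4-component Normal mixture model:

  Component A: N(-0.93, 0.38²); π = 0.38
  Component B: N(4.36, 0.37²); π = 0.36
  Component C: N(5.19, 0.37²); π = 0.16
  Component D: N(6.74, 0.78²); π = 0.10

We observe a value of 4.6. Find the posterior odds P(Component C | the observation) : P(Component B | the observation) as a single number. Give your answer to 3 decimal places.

0.154

Only the two components matter; the odds are (π_i f_i(x)) / (π_j f_j(x)).
Component likelihoods at x = 4.6:
  p_A = (1/(0.38·√(2π)))·exp(−(4.6−-0.93)²/(2·0.38²)) = 1.049848·exp(-105.88954) = 1.08114e-46
  p_B = (1/(0.37·√(2π)))·exp(−(4.6−4.36)²/(2·0.37²)) = 1.078222·exp(-0.21037) = 0.873665
  p_C = (1/(0.37·√(2π)))·exp(−(4.6−5.19)²/(2·0.37²)) = 1.078222·exp(-1.27137) = 0.302386
  p_D = (1/(0.78·√(2π)))·exp(−(4.6−6.74)²/(2·0.78²)) = 0.511464·exp(-3.76364) = 0.0118655
Posterior odds = (π_C·p_C) / (π_B·p_B) = (0.16·0.302386) / (0.36·0.873665) = 0.0483817 / 0.314519 ≈ 0.154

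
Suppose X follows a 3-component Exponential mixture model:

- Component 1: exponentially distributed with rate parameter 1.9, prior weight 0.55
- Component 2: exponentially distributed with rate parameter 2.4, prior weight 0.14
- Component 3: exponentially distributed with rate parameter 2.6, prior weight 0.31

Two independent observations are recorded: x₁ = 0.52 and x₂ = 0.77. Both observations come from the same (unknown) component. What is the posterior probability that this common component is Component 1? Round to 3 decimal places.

The responsibility of component k is π_k f_k(x) divided by Σ_j π_j f_j(x).
Since both observations come from the same component, the likelihood for component k is f_k(x₁)·f_k(x₂).
  L_1 = [1.9·e^(−1.9·0.52) = 1.9·e^(−0.9880) = 0.707409] × [0.439927] = 0.311208
  L_2 = [2.4·e^(−2.4·0.52) = 2.4·e^(−1.2480) = 0.688988] × [0.378125] = 0.260523
  L_3 = [2.6·e^(−2.6·0.52) = 2.6·e^(−1.3520) = 0.672678] × [0.351169] = 0.236223
Weight by the priors:
  π_1·L_1 = 0.55 × 0.311208 = 0.171165
  π_2·L_2 = 0.14 × 0.260523 = 0.0364733
  π_3·L_3 = 0.31 × 0.236223 = 0.0732293
Marginal: 0.171165 + 0.0364733 + 0.0732293 = 0.280867
P(Component 1 | x₁, x₂) = 0.171165 / 0.280867 ≈ 0.609

0.609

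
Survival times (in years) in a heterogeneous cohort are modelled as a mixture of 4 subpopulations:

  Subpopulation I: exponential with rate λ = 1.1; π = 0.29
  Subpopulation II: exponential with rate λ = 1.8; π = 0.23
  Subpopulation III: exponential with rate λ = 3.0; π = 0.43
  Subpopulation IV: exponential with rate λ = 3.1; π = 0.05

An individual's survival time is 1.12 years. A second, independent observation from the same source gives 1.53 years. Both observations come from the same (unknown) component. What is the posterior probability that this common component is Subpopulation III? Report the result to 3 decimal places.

0.051

P(component k | x) = w_k·f_k(x) / marginal(x), where marginal(x) = Σ_j w_j·f_j(x).
Since both observations come from the same component, the likelihood for component k is f_k(x₁)·f_k(x₂).
  L_I = [0.320879] × [0.204397] = 0.0655869
  L_II = [0.239737] × [0.114611] = 0.0274764
  L_III = [0.104206] × [0.0304586] = 0.00317396
  L_IV = [0.0962701] × [0.0270087] = 0.00260012
Weight by the priors:
  w_I·L_I = 0.29 × 0.0655869 = 0.0190202
  w_II·L_II = 0.23 × 0.0274764 = 0.00631958
  w_III·L_III = 0.43 × 0.00317396 = 0.0013648
  w_IV·L_IV = 0.05 × 0.00260012 = 0.000130006
Sum: 0.0190202 + 0.00631958 + 0.0013648 + 0.000130006 = 0.0268346
P(Subpopulation III | x) ≈ 0.051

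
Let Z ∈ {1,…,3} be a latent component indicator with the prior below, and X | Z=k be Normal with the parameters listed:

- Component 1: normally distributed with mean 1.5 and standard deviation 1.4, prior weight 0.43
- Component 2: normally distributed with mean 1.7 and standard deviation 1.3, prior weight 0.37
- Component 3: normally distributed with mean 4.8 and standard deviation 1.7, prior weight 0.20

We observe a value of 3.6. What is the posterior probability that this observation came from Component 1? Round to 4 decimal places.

0.3448

P(component k | x) = π_k·f_k(x) / marginal(x), where marginal(x) = Σ_j π_j·f_j(x).
Evaluate each component's likelihood at the observed value:
  L_1 = (1/(1.4·√(2π)))·exp(−(3.6−1.5)²/(2·1.4²)) = 0.284959·exp(-1.12500) = 0.0925126
  L_2 = (1/(1.3·√(2π)))·exp(−(3.6−1.7)²/(2·1.3²)) = 0.306879·exp(-1.06805) = 0.105468
  L_3 = (1/(1.7·√(2π)))·exp(−(3.6−4.8)²/(2·1.7²)) = 0.234672·exp(-0.24913) = 0.182921
Weight by the priors:
  π_1·L_1 = 0.43 × 0.0925126 = 0.0397804
  π_2·L_2 = 0.37 × 0.105468 = 0.0390231
  π_3·L_3 = 0.20 × 0.182921 = 0.0365842
Denominator: 0.0397804 + 0.0390231 + 0.0365842 = 0.115388
So the posterior for Component 1 is 0.0397804 / 0.115388 ≈ 0.3448.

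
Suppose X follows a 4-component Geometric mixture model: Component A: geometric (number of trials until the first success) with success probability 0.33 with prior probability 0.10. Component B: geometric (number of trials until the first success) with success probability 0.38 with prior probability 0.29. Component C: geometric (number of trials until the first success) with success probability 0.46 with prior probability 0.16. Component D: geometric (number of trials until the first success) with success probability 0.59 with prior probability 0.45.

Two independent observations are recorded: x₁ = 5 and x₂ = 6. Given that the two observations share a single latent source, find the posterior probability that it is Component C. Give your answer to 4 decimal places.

Posterior ∝ prior × likelihood, so P(k | x) ∝ π_k f_k(x); normalise over all components.
Since both observations come from the same component, the likelihood for component k is f_k(x₁)·f_k(x₂).
  f_A = [0.33·(1−0.33)^4 = 0.33·0.201511 = 0.0664987] × [0.0445541] = 0.00296279
  f_B = [0.38·(1−0.38)^4 = 0.38·0.147763 = 0.0561501] × [0.034813] = 0.00195476
  f_C = [0.46·(1−0.46)^4 = 0.46·0.0850306 = 0.0391141] × [0.0211216] = 0.000826151
  f_D = [0.59·(1−0.59)^4 = 0.59·0.0282576 = 0.016672] × [0.00683552] = 0.000113962
Unnormalised posteriors:
  π_A·f_A = 0.10 × 0.00296279 = 0.000296279
  π_B·f_B = 0.29 × 0.00195476 = 0.000566879
  π_C·f_C = 0.16 × 0.000826151 = 0.000132184
  π_D·f_D = 0.45 × 0.000113962 = 5.12827e-05
Denominator: 0.000296279 + 0.000566879 + 0.000132184 + 5.12827e-05 = 0.00104663
Responsibility of Component C: 0.000132184 / 0.00104663 ≈ 0.1263

0.1263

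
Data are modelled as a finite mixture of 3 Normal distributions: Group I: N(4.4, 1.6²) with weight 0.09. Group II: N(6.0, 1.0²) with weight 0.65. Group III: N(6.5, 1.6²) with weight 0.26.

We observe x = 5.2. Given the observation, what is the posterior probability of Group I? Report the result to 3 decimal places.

0.078

P(component k | x) = w_k·f_k(x) / marginal(x), where marginal(x) = Σ_j w_j·f_j(x).
Component likelihoods at x = 5.2:
  f_I = (1/(1.6·√(2π)))·exp(−(5.2−4.4)²/(2·1.6²)) = 0.249339·exp(-0.12500) = 0.220041
  f_II = (1/(1.0·√(2π)))·exp(−(5.2−6.0)²/(2·1.0²)) = 0.398942·exp(-0.32000) = 0.289692
  f_III = (1/(1.6·√(2π)))·exp(−(5.2−6.5)²/(2·1.6²)) = 0.249339·exp(-0.33008) = 0.179242
Unnormalised posteriors:
  w_I·f_I = 0.09 × 0.220041 = 0.0198037
  w_II·f_II = 0.65 × 0.289692 = 0.1883
  w_III·f_III = 0.26 × 0.179242 = 0.0466028
Evidence: 0.0198037 + 0.1883 + 0.0466028 = 0.254706
So the posterior for Group I is 0.0198037 / 0.254706 ≈ 0.078.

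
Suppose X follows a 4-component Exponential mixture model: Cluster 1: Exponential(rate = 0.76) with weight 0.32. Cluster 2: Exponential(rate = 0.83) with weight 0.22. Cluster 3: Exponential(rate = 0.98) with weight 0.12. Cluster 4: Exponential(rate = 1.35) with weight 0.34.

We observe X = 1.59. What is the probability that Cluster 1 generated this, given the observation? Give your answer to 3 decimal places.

0.363

The responsibility of component k is π_k f_k(x) divided by Σ_j π_j f_j(x).
Exponential densities:
  f_1 = 0.226993
  f_2 = 0.221789
  f_3 = 0.206304
  f_4 = 0.157805
Unnormalised posteriors:
  π_1·f_1 = 0.32 × 0.226993 = 0.0726377
  π_2·f_2 = 0.22 × 0.221789 = 0.0487935
  π_3·f_3 = 0.12 × 0.206304 = 0.0247565
  π_4·f_4 = 0.34 × 0.157805 = 0.0536537
Sum: 0.0726377 + 0.0487935 + 0.0247565 + 0.0536537 = 0.199841
So the posterior for Cluster 1 is 0.0726377 / 0.199841 ≈ 0.363.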